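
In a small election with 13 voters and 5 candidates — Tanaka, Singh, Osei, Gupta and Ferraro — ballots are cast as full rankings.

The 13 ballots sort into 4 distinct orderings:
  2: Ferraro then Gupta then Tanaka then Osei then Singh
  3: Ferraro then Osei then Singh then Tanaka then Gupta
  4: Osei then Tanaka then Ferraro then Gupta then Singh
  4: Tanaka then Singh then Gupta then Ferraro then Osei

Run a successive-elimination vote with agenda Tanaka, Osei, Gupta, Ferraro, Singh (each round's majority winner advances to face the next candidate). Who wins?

Round 1: Tanaka vs Osei — 6–7, Osei advances.
Round 2: Osei vs Gupta — 7–6, Osei advances.
Round 3: Osei vs Ferraro — 4–9, Ferraro advances.
Round 4: Ferraro vs Singh — 9–4, Ferraro advances.
Ferraro survives the agenda.

Ferraro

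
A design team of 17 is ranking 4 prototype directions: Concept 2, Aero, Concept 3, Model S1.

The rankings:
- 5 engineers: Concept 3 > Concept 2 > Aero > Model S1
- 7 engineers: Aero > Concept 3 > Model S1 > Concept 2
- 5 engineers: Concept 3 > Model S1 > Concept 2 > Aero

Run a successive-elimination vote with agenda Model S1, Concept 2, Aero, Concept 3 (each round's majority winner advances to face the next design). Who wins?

Round 1: Model S1 vs Concept 2 — 12–5, Model S1 advances.
Round 2: Model S1 vs Aero — 5–12, Aero advances.
Round 3: Aero vs Concept 3 — 7–10, Concept 3 advances.
Concept 3 survives the agenda.

Concept 3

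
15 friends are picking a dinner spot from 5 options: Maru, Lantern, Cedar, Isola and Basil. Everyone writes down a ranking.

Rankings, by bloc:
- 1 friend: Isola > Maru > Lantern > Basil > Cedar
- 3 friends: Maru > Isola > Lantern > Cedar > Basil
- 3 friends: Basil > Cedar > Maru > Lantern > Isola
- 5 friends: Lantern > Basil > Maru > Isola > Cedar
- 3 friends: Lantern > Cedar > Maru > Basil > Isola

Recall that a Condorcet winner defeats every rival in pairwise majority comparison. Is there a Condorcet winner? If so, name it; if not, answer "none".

Lantern

Pairwise majorities:
Maru vs Lantern: Lantern, 8–7.
Maru–Cedar: Maru 9–6.
Maru–Isola: Maru 14–1.
Maru vs Basil: Basil wins 8–7.
Lantern vs Cedar: Lantern wins 12–3.
Lantern vs Isola: Lantern, 11–4.
Lantern vs Basil: Lantern wins 12–3.
Cedar vs Isola: Isola wins 9–6.
Cedar vs Basil: Basil wins 9–6.
Isola–Basil: Basil 11–4.
Lantern wins every pairwise contest, so Lantern is the Condorcet winner.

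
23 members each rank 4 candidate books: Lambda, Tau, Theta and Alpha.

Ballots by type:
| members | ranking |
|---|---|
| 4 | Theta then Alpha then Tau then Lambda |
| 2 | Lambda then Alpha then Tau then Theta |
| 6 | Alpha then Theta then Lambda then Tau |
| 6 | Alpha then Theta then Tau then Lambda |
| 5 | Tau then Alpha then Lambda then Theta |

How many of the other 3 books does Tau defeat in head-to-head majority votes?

1

Tau against each rival (23 members):
Tau vs Lambda: Tau wins 15–8.
Tau vs Theta: Theta wins 16–7.
Tau vs Alpha: 5 to 18, Alpha.
Tau beats Lambda; loses to Theta, Alpha — 1 pairwise win.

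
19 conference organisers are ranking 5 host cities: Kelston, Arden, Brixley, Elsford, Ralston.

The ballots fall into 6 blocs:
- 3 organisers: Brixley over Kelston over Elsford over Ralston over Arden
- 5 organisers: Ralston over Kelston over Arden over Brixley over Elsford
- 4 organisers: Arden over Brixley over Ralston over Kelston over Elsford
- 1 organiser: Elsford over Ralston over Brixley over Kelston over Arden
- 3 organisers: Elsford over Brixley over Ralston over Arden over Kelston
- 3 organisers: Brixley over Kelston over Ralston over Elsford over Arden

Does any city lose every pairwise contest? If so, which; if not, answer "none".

Pairwise majorities:
Kelston vs Arden: Kelston preferred on 3+5+1+3 = 12 ballots; Kelston wins 12–7.
Kelston vs Brixley: Brixley, 14–5.
Kelston vs Elsford: Kelston wins 15–4.
Kelston vs Ralston: 6 to 13, Ralston.
Arden vs Brixley: 9 to 10, Brixley.
Arden vs Elsford: 5+4 = 9 for Arden, 10 for Elsford — Elsford by 10–9.
Arden vs Ralston: 4 to 15, Ralston.
Brixley vs Elsford: 15 to 4, Brixley.
Brixley vs Ralston: Brixley wins 13–6.
Elsford vs Ralston: Ralston wins 12–7.
Only Arden has no wins; Arden is the Condorcet loser.

Arden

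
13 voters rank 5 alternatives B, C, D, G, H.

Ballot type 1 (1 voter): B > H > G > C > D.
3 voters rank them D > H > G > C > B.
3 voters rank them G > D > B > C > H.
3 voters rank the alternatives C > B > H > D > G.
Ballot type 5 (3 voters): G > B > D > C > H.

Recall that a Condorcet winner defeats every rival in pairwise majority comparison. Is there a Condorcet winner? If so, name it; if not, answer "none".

none

Head-to-head results (13 voters):
B vs C: B preferred on 1+3+3 = 7 ballots; B wins 7–6.
B vs D: 7 to 6, B.
B vs G: G, 9–4.
B–H: B 10–3.
C vs D: D wins 9–4.
C vs G: 3 for C, 10 for G — G by 10–3.
C–H: C 9–4.
D vs G: D is ranked higher on 3+3 = 6 ballots, G on 7. G wins 7–6.
D vs H: D preferred on 3+3+3 = 9 ballots; D wins 9–4.
G vs H: 6 to 7, H.
Each alternative drops at least one matchup (B loses to G; C loses to B; D loses to B; G loses to H; H loses to B); the cycle B → H → G → B rules out a Condorcet winner.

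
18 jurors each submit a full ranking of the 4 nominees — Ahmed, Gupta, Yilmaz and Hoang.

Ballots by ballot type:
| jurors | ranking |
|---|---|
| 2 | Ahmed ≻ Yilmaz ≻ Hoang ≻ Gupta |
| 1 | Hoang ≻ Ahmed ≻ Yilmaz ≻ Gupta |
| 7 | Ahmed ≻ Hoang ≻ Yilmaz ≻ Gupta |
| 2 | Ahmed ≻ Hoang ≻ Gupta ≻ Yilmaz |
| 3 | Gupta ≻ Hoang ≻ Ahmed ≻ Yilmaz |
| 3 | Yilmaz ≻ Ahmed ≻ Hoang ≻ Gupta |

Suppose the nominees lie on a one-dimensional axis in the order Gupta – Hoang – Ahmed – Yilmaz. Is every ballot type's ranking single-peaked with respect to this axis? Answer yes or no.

Axis positions: Gupta=1, Hoang=2, Ahmed=3, Yilmaz=4.
Ballot type 1 (peak Ahmed at position 3): ranking walks positions 3-4-2-1, expanding outward from the peak — single-peaked.
Ballot type 2 (peak Hoang at position 2): ranking walks positions 2-3-4-1, expanding outward from the peak — single-peaked.
Ballot type 3 (peak Ahmed at position 3): ranking walks positions 3-2-4-1, expanding outward from the peak — single-peaked.
Ballot type 4 (peak Ahmed at position 3): ranking walks positions 3-2-1-4, expanding outward from the peak — single-peaked.
Ballot type 5 (peak Gupta at position 1): ranking walks positions 1-2-3-4, expanding outward from the peak — single-peaked.
Ballot type 6 (peak Yilmaz at position 4): ranking walks positions 4-3-2-1, expanding outward from the peak — single-peaked.
Every ranking is single-peaked on this axis.

yes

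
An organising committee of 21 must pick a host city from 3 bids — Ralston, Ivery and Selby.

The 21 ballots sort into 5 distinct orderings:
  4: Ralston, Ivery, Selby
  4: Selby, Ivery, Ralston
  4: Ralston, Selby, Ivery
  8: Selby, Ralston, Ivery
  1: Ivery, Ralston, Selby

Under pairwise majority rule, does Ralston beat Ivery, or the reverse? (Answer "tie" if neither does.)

Ralston

Ballots ranking Ralston above Ivery: 4 + 4 + 8 = 16.
Ballots ranking Ivery above Ralston: 21 − 16 = 5.
Ralston wins the head-to-head 16–5.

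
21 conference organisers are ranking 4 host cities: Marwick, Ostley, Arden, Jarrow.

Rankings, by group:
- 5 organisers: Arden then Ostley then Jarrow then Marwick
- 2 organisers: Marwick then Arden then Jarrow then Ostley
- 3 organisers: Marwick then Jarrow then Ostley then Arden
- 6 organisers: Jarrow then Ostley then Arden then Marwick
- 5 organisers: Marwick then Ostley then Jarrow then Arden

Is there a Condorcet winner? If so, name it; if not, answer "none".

Check each pair by majority over 21 ballots:
Marwick–Ostley: Ostley 11–10.
Marwick vs Arden: Marwick is ranked higher on 2+3+5 = 10 ballots, Arden on 11. Arden wins 11–10.
Marwick vs Jarrow: Marwick is ranked higher on 2+3+5 = 10 ballots, Jarrow on 11. Jarrow wins 11–10.
Ostley vs Arden: Ostley wins 14–7.
Ostley vs Jarrow: 10 to 11, Jarrow.
Arden vs Jarrow: Jarrow, 14–7.
Only Jarrow has no losses; Jarrow is the Condorcet winner.

Jarrow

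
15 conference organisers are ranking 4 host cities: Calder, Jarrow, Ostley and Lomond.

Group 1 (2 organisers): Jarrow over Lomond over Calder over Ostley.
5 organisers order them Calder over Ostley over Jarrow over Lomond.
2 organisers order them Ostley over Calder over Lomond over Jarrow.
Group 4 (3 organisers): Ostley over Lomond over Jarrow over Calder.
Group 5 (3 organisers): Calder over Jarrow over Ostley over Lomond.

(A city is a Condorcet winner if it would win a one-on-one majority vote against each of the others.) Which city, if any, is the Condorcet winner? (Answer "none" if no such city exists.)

Pairwise majorities:
Calder vs Jarrow: Calder, 10–5.
Calder vs Ostley: Calder wins 10–5.
Calder vs Lomond: Calder, 10–5.
Jarrow vs Ostley: Ostley wins 10–5.
Jarrow vs Lomond: Jarrow wins 10–5.
Ostley vs Lomond: Ostley is ranked higher on 5+2+3+3 = 13 ballots, Lomond on 2. Ostley wins 13–2.
Calder defeats every rival head-to-head and is the Condorcet winner.

Calder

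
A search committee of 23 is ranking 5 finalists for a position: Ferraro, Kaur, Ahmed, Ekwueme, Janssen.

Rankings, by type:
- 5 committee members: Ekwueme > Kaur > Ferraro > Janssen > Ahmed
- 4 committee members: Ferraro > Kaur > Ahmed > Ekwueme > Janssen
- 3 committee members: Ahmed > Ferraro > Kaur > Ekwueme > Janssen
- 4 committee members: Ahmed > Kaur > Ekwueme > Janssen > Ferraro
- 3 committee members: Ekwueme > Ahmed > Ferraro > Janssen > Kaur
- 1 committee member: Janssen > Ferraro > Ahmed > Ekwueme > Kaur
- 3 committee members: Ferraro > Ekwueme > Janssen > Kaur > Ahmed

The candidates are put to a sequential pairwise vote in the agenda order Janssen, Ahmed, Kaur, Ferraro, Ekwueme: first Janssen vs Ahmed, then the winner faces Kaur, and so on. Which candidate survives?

Ekwueme

Round 1: Janssen vs Ahmed — 9–14, Ahmed advances.
Round 2: Ahmed vs Kaur — 11–12, Kaur advances.
Round 3: Kaur vs Ferraro — 9–14, Ferraro advances.
Round 4: Ferraro vs Ekwueme — 11–12, Ekwueme advances.
Ekwueme survives the agenda.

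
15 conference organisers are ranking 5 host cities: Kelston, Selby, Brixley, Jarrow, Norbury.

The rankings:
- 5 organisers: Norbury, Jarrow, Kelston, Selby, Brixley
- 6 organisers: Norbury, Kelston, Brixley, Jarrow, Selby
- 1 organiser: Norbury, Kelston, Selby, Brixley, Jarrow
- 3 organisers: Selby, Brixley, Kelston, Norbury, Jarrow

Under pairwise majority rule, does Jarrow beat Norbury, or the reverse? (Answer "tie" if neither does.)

No ballot ranks Jarrow above Norbury: 0.
Ballots ranking Norbury above Jarrow: 15 − 0 = 15.
Norbury wins the head-to-head 15–0.

Norbury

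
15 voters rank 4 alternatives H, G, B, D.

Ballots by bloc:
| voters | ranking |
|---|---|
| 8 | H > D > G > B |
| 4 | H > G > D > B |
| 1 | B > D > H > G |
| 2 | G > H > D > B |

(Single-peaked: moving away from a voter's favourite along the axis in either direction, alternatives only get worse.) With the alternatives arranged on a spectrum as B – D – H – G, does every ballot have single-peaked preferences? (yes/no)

yes

Axis positions: B=1, D=2, H=3, G=4.
Bloc 1 (peak H at position 3): ranking walks positions 3-2-4-1, expanding outward from the peak — single-peaked.
Bloc 2 (peak H at position 3): ranking walks positions 3-4-2-1, expanding outward from the peak — single-peaked.
Bloc 3 (peak B at position 1): ranking walks positions 1-2-3-4, expanding outward from the peak — single-peaked.
Bloc 4 (peak G at position 4): ranking walks positions 4-3-2-1, expanding outward from the peak — single-peaked.
Every ranking is single-peaked on this axis.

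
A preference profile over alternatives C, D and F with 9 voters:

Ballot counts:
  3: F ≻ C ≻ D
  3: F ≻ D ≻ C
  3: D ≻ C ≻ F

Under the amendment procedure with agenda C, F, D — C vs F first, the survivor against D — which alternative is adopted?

Round 1: C vs F — 3–6, F advances.
Round 2: F vs D — 6–3, F advances.
F survives the agenda.

F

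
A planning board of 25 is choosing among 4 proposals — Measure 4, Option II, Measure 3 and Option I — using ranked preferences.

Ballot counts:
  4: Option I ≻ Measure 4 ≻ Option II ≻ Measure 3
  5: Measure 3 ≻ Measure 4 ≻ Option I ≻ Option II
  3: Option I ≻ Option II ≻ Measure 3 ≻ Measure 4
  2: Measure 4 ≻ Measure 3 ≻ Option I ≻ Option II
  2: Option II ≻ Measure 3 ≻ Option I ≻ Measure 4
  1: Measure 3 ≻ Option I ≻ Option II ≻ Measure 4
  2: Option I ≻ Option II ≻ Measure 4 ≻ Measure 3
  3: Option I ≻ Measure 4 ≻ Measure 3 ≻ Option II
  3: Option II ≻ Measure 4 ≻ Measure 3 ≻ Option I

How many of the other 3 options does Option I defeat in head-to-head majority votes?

2

Option I against each rival (25 council members):
Option I vs Measure 4: Option I preferred on 4+3+2+1+2+3 = 15 ballots; Option I wins 15–10.
Option I vs Option II: Option I preferred on 20 ballots; Option I wins 20–5.
Option I vs Measure 3: 12 to 13, Measure 3.
Option I beats Measure 4, Option II; loses to Measure 3 — 2 pairwise wins.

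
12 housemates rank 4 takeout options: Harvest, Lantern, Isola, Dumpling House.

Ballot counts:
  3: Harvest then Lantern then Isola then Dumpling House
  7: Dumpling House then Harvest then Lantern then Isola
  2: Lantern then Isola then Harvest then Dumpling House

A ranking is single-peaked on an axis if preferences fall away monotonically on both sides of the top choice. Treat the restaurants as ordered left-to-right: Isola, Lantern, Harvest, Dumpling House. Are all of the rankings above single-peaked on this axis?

yes

Axis positions: Isola=1, Lantern=2, Harvest=3, Dumpling House=4.
Ballot type 1 (peak Harvest at position 3): ranking walks positions 3-2-1-4, expanding outward from the peak — single-peaked.
Ballot type 2 (peak Dumpling House at position 4): ranking walks positions 4-3-2-1, expanding outward from the peak — single-peaked.
Ballot type 3 (peak Lantern at position 2): ranking walks positions 2-1-3-4, expanding outward from the peak — single-peaked.
Every ranking is single-peaked on this axis.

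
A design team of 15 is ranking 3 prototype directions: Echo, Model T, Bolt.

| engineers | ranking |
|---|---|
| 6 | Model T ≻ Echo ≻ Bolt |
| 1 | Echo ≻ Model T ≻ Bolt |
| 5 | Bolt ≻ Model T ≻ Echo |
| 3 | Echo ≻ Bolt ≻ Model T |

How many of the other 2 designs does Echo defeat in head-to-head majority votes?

Echo against each rival (15 engineers):
Echo vs Model T: Model T wins 11–4.
Echo vs Bolt: Echo, 10–5.
Echo beats Bolt; loses to Model T — 1 pairwise win.

1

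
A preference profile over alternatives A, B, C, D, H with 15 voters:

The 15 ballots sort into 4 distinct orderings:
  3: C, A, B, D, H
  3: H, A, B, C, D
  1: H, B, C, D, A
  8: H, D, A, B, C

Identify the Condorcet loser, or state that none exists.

Pairwise majorities:
A vs B: A is ranked higher on 3+3+8 = 14 ballots, B on 1. A wins 14–1.
A vs C: A, 11–4.
A–D: D 9–6.
A vs H: A preferred on 3 ballots; H wins 12–3.
B–C: B 12–3.
B vs D: D wins 8–7.
B–H: H 12–3.
C–D: D 8–7.
C–H: H 12–3.
D–H: H 12–3.
C loses to every other alternative — it is the Condorcet loser.

C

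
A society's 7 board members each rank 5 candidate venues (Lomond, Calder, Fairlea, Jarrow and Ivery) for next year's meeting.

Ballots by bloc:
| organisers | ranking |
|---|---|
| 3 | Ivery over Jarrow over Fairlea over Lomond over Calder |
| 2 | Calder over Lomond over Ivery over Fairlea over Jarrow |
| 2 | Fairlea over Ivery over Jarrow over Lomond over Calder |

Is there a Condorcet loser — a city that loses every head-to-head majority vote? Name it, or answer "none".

Pairwise majorities:
Lomond vs Calder: Lomond preferred on 3+2 = 5 ballots; Lomond wins 5–2.
Lomond vs Fairlea: Lomond preferred on 2 ballots; Fairlea wins 5–2.
Lomond vs Jarrow: Jarrow wins 5–2.
Lomond vs Ivery: 2 for Lomond, 5 for Ivery — Ivery by 5–2.
Calder vs Fairlea: 2 to 5, Fairlea.
Calder vs Jarrow: 2 to 5, Jarrow.
Calder vs Ivery: Calder preferred on 2 ballots; Ivery wins 5–2.
Fairlea vs Jarrow: Fairlea wins 4–3.
Fairlea vs Ivery: Ivery wins 5–2.
Jarrow vs Ivery: 0 for Jarrow, 7 for Ivery — Ivery by 7–0.
Only Calder has no wins; Calder is the Condorcet loser.

Calder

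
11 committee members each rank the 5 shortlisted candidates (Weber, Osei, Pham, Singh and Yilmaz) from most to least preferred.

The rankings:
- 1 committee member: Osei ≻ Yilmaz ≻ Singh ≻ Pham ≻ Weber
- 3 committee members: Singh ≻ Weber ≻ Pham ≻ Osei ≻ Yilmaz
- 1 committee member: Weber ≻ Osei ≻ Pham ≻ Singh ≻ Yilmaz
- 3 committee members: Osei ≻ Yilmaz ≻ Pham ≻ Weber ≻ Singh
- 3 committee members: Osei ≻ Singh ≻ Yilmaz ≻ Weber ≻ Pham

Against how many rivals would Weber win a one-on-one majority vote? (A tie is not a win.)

Weber against each rival (11 committee members):
Weber vs Osei: Weber preferred on 3+1 = 4 ballots; Osei wins 7–4.
Weber vs Pham: Weber wins 7–4.
Weber vs Singh: Singh, 7–4.
Weber vs Yilmaz: Weber is ranked higher on 3+1 = 4 ballots, Yilmaz on 7. Yilmaz wins 7–4.
Weber beats Pham; loses to Osei, Singh, Yilmaz — 1 pairwise win.

1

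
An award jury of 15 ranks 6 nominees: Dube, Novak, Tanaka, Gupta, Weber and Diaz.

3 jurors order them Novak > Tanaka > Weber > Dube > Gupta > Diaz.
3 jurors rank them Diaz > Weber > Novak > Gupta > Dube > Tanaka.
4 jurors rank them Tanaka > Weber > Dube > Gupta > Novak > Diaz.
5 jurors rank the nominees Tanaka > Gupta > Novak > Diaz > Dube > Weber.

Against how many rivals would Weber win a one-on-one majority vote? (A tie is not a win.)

Weber against each rival (15 jurors):
Weber vs Dube: 3+3+4 = 10 for Weber, 5 for Dube — Weber by 10–5.
Weber vs Novak: Weber preferred on 3+4 = 7 ballots; Novak wins 8–7.
Weber–Tanaka: Tanaka 12–3.
Weber vs Gupta: Weber wins 10–5.
Weber–Diaz: Diaz 8–7.
Weber beats Dube, Gupta; loses to Novak, Tanaka, Diaz — 2 pairwise wins.

2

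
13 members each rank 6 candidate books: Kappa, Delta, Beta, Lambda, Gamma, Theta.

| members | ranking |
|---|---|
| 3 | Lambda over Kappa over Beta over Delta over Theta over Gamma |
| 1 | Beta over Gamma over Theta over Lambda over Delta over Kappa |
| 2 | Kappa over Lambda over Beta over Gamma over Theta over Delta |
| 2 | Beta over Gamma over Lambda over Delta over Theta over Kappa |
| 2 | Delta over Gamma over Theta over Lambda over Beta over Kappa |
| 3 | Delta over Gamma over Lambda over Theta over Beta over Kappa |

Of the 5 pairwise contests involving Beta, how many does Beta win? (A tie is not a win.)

Beta against each rival (13 members):
Beta–Kappa: Beta 8–5.
Beta vs Delta: Beta is ranked higher on 3+1+2+2 = 8 ballots, Delta on 5. Beta wins 8–5.
Beta vs Lambda: Lambda, 10–3.
Beta vs Gamma: Beta wins 8–5.
Beta vs Theta: Beta wins 8–5.
Beta beats Kappa, Delta, Gamma, Theta; loses to Lambda — 4 pairwise wins.

4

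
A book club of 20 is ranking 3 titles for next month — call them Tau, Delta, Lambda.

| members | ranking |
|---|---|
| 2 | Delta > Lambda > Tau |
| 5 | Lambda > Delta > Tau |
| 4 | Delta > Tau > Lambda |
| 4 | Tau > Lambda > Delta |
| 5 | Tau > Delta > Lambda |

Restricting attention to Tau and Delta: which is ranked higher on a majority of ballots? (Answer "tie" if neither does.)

Ballots ranking Tau above Delta: 4 + 5 = 9.
Ballots ranking Delta above Tau: 20 − 9 = 11.
Delta wins the head-to-head 11–9.

Delta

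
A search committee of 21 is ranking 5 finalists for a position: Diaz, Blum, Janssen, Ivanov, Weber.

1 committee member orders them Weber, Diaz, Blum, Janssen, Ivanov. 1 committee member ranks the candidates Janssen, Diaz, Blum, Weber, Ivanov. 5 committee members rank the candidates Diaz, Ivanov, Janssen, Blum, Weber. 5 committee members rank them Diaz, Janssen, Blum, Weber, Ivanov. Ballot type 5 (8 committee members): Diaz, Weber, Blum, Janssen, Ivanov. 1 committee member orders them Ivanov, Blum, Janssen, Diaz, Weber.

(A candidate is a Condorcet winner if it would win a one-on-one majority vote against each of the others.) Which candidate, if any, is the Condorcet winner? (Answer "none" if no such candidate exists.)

Diaz

Head-to-head results (21 committee members):
Diaz vs Blum: Diaz wins 20–1.
Diaz vs Janssen: Diaz preferred on 1+5+5+8 = 19 ballots; Diaz wins 19–2.
Diaz–Ivanov: Diaz 20–1.
Diaz vs Weber: Diaz, 20–1.
Blum vs Janssen: 1+8+1 = 10 for Blum, 11 for Janssen — Janssen by 11–10.
Blum vs Ivanov: Blum, 15–6.
Blum vs Weber: 12 to 9, Blum.
Janssen vs Ivanov: Janssen preferred on 1+1+5+8 = 15 ballots; Janssen wins 15–6.
Janssen vs Weber: Janssen wins 12–9.
Ivanov vs Weber: Weber wins 15–6.
Diaz beats each of Blum, Janssen, Ivanov, Weber — Diaz is the Condorcet winner.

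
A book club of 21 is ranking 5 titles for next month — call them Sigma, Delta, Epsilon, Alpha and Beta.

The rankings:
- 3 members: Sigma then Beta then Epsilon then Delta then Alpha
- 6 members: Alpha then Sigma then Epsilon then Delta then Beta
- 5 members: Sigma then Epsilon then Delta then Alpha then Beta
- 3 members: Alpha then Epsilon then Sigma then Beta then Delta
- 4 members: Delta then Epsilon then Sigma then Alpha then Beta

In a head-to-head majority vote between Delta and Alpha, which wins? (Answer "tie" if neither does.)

Ballots ranking Delta above Alpha: 3 + 5 + 4 = 12.
Ballots ranking Alpha above Delta: 21 − 12 = 9.
Delta wins the head-to-head 12–9.

Delta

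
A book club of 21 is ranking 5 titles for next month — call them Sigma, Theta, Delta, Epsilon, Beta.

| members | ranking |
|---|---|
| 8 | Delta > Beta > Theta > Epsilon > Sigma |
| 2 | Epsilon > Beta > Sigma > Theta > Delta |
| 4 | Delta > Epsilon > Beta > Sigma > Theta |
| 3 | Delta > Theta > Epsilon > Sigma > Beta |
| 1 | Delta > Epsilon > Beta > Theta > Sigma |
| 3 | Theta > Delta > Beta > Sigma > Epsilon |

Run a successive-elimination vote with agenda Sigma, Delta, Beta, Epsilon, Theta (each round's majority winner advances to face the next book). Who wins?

Round 1: Sigma vs Delta — 2–19, Delta advances.
Round 2: Delta vs Beta — 19–2, Delta advances.
Round 3: Delta vs Epsilon — 19–2, Delta advances.
Round 4: Delta vs Theta — 16–5, Delta advances.
The agenda winner is Delta.

Delta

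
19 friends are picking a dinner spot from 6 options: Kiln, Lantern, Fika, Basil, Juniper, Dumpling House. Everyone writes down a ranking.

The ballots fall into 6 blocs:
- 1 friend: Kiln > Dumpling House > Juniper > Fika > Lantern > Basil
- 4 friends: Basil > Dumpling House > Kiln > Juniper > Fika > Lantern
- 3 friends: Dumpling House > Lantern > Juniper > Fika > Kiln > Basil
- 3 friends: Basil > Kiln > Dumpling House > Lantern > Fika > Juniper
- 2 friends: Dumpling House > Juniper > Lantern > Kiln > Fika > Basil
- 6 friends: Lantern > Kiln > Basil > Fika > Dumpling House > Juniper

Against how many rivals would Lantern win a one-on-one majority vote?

Lantern against each rival (19 friends):
Lantern vs Kiln: 3+2+6 = 11 for Lantern, 8 for Kiln — Lantern by 11–8.
Lantern vs Fika: 3+3+2+6 = 14 for Lantern, 5 for Fika — Lantern by 14–5.
Lantern vs Basil: Lantern, 12–7.
Lantern vs Juniper: Lantern wins 12–7.
Lantern vs Dumpling House: Dumpling House, 13–6.
Lantern beats Kiln, Fika, Basil, Juniper; loses to Dumpling House — 4 pairwise wins.

4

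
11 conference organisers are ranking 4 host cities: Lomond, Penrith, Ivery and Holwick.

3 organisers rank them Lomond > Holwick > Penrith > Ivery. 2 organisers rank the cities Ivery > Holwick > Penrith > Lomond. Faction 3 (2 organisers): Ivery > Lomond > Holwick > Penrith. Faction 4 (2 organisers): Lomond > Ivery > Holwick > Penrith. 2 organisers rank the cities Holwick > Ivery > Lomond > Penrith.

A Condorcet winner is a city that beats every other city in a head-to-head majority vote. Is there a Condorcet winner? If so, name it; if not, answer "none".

Check each pair by majority over 11 ballots:
Lomond vs Penrith: Lomond preferred on 3+2+2+2 = 9 ballots; Lomond wins 9–2.
Lomond vs Ivery: Lomond is ranked higher on 3+2 = 5 ballots, Ivery on 6. Ivery wins 6–5.
Lomond vs Holwick: Lomond preferred on 3+2+2 = 7 ballots; Lomond wins 7–4.
Penrith vs Ivery: Penrith preferred on 3 ballots; Ivery wins 8–3.
Penrith vs Holwick: 0 for Penrith, 11 for Holwick — Holwick by 11–0.
Ivery vs Holwick: 6 to 5, Ivery.
Ivery wins every pairwise contest, so Ivery is the Condorcet winner.

Ivery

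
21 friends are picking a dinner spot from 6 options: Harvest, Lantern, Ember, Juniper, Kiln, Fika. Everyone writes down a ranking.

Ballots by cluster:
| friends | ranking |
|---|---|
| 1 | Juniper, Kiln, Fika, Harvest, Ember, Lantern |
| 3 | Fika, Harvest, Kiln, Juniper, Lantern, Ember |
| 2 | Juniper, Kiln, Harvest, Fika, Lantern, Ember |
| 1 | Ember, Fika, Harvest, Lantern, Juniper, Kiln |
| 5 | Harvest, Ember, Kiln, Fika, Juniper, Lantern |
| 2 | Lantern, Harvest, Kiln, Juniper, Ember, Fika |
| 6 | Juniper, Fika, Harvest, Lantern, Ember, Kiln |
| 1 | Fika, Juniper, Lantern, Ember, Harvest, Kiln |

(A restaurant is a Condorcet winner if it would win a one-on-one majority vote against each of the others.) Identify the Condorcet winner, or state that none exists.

Pairwise majorities:
Harvest vs Lantern: Harvest preferred on 1+3+2+1+5+6 = 18 ballots; Harvest wins 18–3.
Harvest vs Ember: Harvest preferred on 1+3+2+5+2+6 = 19 ballots; Harvest wins 19–2.
Harvest vs Juniper: 11 to 10, Harvest.
Harvest vs Kiln: 3+1+5+2+6+1 = 18 for Harvest, 3 for Kiln — Harvest by 18–3.
Harvest vs Fika: Harvest preferred on 2+5+2 = 9 ballots; Fika wins 12–9.
Lantern vs Ember: 14 to 7, Lantern.
Lantern vs Juniper: Lantern preferred on 1+2 = 3 ballots; Juniper wins 18–3.
Lantern vs Kiln: 1+2+6+1 = 10 for Lantern, 11 for Kiln — Kiln by 11–10.
Lantern vs Fika: 2 to 19, Fika.
Ember vs Juniper: 6 to 15, Juniper.
Ember vs Kiln: Ember is ranked higher on 1+5+6+1 = 13 ballots, Kiln on 8. Ember wins 13–8.
Ember vs Fika: 8 to 13, Fika.
Juniper vs Kiln: 1+2+1+6+1 = 11 for Juniper, 10 for Kiln — Juniper by 11–10.
Juniper vs Fika: Juniper preferred on 1+2+2+6 = 11 ballots; Juniper wins 11–10.
Kiln vs Fika: Kiln is ranked higher on 1+2+5+2 = 10 ballots, Fika on 11. Fika wins 11–10.
Every restaurant loses at least once (Harvest loses to Fika; Lantern loses to Harvest; Ember loses to Harvest; Juniper loses to Harvest; Kiln loses to Harvest; Fika loses to Juniper). The majority relation contains the cycle Harvest > Juniper > Fika > Harvest, so there is no Condorcet winner.

none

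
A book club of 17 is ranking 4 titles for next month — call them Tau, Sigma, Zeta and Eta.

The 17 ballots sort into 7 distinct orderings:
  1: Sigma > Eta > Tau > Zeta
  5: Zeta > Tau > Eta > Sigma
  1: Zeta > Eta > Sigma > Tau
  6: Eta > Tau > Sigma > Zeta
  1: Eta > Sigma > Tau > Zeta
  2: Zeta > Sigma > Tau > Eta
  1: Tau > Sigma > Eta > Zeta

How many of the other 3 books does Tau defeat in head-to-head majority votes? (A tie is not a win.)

Tau against each rival (17 members):
Tau–Sigma: Tau 12–5.
Tau vs Zeta: Tau preferred on 1+6+1+1 = 9 ballots; Tau wins 9–8.
Tau vs Eta: Tau preferred on 5+2+1 = 8 ballots; Eta wins 9–8.
Tau beats Sigma, Zeta; loses to Eta — 2 pairwise wins.

2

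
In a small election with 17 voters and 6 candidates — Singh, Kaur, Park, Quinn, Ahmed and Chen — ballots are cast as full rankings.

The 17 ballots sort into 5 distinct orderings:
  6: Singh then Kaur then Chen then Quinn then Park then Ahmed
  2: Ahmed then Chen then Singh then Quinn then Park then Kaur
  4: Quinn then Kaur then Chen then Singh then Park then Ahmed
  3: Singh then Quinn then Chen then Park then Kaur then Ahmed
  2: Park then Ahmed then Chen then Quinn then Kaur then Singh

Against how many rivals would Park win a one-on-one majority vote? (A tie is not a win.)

1

Park against each rival (17 voters):
Park vs Singh: 2 for Park, 15 for Singh — Singh by 15–2.
Park vs Kaur: Park preferred on 2+3+2 = 7 ballots; Kaur wins 10–7.
Park vs Quinn: Park preferred on 2 ballots; Quinn wins 15–2.
Park–Ahmed: Park 15–2.
Park vs Chen: Chen wins 15–2.
Park beats Ahmed; loses to Singh, Kaur, Quinn, Chen — 1 pairwise win.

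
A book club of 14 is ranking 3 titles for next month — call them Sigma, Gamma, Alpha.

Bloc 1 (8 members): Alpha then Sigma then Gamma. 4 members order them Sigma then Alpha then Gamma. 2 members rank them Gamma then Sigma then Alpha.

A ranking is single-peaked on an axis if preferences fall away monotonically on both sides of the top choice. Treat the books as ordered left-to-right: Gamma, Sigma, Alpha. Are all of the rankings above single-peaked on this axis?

yes

Axis positions: Gamma=1, Sigma=2, Alpha=3.
Bloc 1 (peak Alpha at position 3): ranking walks positions 3-2-1, expanding outward from the peak — single-peaked.
Bloc 2 (peak Sigma at position 2): ranking walks positions 2-3-1, expanding outward from the peak — single-peaked.
Bloc 3 (peak Gamma at position 1): ranking walks positions 1-2-3, expanding outward from the peak — single-peaked.
Every ranking is single-peaked on this axis.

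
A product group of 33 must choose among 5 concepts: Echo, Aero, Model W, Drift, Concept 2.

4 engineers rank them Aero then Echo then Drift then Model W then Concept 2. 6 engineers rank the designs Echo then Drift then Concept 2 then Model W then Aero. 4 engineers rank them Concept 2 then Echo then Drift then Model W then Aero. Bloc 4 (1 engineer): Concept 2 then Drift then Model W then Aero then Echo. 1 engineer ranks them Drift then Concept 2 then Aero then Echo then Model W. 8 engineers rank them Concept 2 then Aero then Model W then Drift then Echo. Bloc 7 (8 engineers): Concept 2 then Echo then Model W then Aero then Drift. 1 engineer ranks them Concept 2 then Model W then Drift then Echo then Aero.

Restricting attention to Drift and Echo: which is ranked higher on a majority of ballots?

Ballots ranking Drift above Echo: 1 + 1 + 8 + 1 = 11.
Ballots ranking Echo above Drift: 33 − 11 = 22.
Echo wins the head-to-head 22–11.

Echo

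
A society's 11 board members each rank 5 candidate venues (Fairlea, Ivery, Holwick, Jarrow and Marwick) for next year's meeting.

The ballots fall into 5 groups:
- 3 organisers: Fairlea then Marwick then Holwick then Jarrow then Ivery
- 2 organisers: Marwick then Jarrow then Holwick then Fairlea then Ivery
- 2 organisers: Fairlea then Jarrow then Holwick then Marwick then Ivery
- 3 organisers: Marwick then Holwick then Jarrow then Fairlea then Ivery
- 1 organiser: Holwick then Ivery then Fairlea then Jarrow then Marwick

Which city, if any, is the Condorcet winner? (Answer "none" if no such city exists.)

none

Check each pair by majority over 11 ballots:
Fairlea vs Ivery: Fairlea, 10–1.
Fairlea vs Holwick: Holwick wins 6–5.
Fairlea vs Jarrow: Fairlea, 6–5.
Fairlea–Marwick: Fairlea 6–5.
Ivery–Holwick: Holwick 11–0.
Ivery vs Jarrow: Jarrow, 10–1.
Ivery vs Marwick: Marwick wins 10–1.
Holwick–Jarrow: Holwick 7–4.
Holwick vs Marwick: Marwick, 8–3.
Jarrow vs Marwick: Marwick wins 8–3.
Each city drops at least one matchup (Fairlea loses to Holwick; Ivery loses to Fairlea; Holwick loses to Marwick; Jarrow loses to Fairlea; Marwick loses to Fairlea); the cycle Fairlea beats Marwick beats Holwick beats Fairlea rules out a Condorcet winner.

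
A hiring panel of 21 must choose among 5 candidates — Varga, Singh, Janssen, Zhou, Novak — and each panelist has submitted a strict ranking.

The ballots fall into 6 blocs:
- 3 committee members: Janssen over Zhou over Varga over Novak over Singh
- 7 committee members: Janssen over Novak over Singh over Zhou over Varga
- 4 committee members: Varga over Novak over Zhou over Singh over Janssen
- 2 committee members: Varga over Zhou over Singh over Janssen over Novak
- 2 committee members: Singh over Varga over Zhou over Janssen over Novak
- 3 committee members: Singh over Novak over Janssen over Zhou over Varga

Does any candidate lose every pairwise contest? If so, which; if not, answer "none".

none

Head-to-head results (21 committee members):
Varga vs Singh: 9 to 12, Singh.
Varga vs Janssen: Varga is ranked higher on 4+2+2 = 8 ballots, Janssen on 13. Janssen wins 13–8.
Varga vs Zhou: Varga preferred on 4+2+2 = 8 ballots; Zhou wins 13–8.
Varga vs Novak: Varga, 11–10.
Singh vs Janssen: Singh is ranked higher on 4+2+2+3 = 11 ballots, Janssen on 10. Singh wins 11–10.
Singh vs Zhou: Singh wins 12–9.
Singh vs Novak: Singh is ranked higher on 2+2+3 = 7 ballots, Novak on 14. Novak wins 14–7.
Janssen vs Zhou: Janssen wins 13–8.
Janssen vs Novak: 14 to 7, Janssen.
Zhou vs Novak: Novak wins 14–7.
Every candidate wins at least one matchup (Varga beats Novak; Singh beats Varga; Janssen beats Varga; Zhou beats Varga; Novak beats Singh), so there is no Condorcet loser.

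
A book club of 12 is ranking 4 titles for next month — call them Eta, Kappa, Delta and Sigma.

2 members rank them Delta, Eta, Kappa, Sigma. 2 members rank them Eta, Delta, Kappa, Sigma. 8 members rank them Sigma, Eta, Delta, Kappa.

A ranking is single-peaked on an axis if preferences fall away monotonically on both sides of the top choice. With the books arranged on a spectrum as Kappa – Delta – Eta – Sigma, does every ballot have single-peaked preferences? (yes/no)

Axis positions: Kappa=1, Delta=2, Eta=3, Sigma=4.
Type 1 (peak Delta at position 2): ranking walks positions 2-3-1-4, expanding outward from the peak — single-peaked.
Type 2 (peak Eta at position 3): ranking walks positions 3-2-1-4, expanding outward from the peak — single-peaked.
Type 3 (peak Sigma at position 4): ranking walks positions 4-3-2-1, expanding outward from the peak — single-peaked.
Every ranking is single-peaked on this axis.

yes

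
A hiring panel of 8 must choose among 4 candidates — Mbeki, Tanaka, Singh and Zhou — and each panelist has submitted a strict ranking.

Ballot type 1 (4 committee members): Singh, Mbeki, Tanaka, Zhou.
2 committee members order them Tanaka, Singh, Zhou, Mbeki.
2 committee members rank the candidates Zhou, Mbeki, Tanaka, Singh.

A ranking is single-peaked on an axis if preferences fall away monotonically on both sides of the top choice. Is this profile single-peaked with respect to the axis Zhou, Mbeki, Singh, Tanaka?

Axis positions: Zhou=1, Mbeki=2, Singh=3, Tanaka=4.
Ballot type 1 (peak Singh at position 3): ranking walks positions 3-2-4-1, expanding outward from the peak — single-peaked.
Ballot type 2: ranking walks positions 4-3-1-2; Zhou is ranked above Mbeki even though Mbeki lies between Zhou and the peak Tanaka on the axis — preferences dip and rise again. Not single-peaked.
Ballot type 3: ranking walks positions 1-2-4-3; Tanaka is ranked above Singh even though Singh lies between Tanaka and the peak Zhou on the axis — preferences dip and rise again. Not single-peaked.
Ballot type 2 violates single-peakedness, so the profile is not single-peaked on this axis.

no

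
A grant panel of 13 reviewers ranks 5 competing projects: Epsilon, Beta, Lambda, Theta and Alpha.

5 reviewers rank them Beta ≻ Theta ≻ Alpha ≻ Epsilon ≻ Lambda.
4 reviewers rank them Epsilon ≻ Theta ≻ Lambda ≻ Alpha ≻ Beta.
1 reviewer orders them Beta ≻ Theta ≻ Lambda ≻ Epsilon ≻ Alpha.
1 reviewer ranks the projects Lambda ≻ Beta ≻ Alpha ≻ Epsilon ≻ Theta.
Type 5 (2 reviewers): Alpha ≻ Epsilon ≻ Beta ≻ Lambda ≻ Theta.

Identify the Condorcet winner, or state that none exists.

Beta

Pairwise majorities:
Epsilon–Beta: Beta 7–6.
Epsilon vs Lambda: Epsilon preferred on 5+4+2 = 11 ballots; Epsilon wins 11–2.
Epsilon vs Theta: Epsilon is ranked higher on 4+1+2 = 7 ballots, Theta on 6. Epsilon wins 7–6.
Epsilon vs Alpha: Alpha, 8–5.
Beta–Lambda: Beta 8–5.
Beta vs Theta: Beta wins 9–4.
Beta vs Alpha: Beta preferred on 5+1+1 = 7 ballots; Beta wins 7–6.
Lambda vs Theta: Lambda preferred on 1+2 = 3 ballots; Theta wins 10–3.
Lambda vs Alpha: 6 to 7, Alpha.
Theta vs Alpha: Theta wins 10–3.
Beta beats each of Epsilon, Lambda, Theta, Alpha — Beta is the Condorcet winner.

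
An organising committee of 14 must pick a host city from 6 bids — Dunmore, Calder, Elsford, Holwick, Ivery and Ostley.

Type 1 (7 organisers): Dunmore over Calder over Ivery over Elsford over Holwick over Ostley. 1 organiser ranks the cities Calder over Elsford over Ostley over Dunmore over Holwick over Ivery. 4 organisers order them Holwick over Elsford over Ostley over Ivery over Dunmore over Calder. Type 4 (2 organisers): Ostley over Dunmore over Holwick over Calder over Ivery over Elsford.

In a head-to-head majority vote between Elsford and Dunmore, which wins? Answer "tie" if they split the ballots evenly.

Dunmore

Ballots ranking Elsford above Dunmore: 1 + 4 = 5.
Ballots ranking Dunmore above Elsford: 14 − 5 = 9.
Dunmore wins the head-to-head 9–5.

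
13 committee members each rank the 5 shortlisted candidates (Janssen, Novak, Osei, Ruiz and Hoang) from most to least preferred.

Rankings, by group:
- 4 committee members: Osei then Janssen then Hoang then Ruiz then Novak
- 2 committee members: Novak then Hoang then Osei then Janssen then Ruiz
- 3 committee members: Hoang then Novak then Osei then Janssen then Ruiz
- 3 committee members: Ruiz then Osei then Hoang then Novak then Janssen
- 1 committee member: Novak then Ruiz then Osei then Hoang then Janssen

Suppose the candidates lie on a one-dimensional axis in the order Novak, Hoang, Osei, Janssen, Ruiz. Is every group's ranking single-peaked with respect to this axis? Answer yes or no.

no

Axis positions: Novak=1, Hoang=2, Osei=3, Janssen=4, Ruiz=5.
Group 1 (peak Osei at position 3): ranking walks positions 3-4-2-5-1, expanding outward from the peak — single-peaked.
Group 2 (peak Novak at position 1): ranking walks positions 1-2-3-4-5, expanding outward from the peak — single-peaked.
Group 3 (peak Hoang at position 2): ranking walks positions 2-1-3-4-5, expanding outward from the peak — single-peaked.
Group 4: ranking walks positions 5-3-2-1-4; Osei is ranked above Janssen even though Janssen lies between Osei and the peak Ruiz on the axis — preferences dip and rise again. Not single-peaked.
Group 5: ranking walks positions 1-5-3-2-4; Ruiz is ranked above Hoang even though Hoang lies between Ruiz and the peak Novak on the axis — preferences dip and rise again. Not single-peaked.
Group 4 violates single-peakedness, so the profile is not single-peaked on this axis.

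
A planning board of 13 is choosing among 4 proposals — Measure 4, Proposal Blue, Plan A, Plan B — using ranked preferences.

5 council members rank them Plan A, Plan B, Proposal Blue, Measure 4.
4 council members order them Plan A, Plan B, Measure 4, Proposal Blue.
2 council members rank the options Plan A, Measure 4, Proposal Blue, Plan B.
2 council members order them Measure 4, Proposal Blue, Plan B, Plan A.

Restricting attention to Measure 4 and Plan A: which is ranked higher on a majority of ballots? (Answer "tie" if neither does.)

Plan A

Ballots ranking Measure 4 above Plan A: 2.
Ballots ranking Plan A above Measure 4: 13 − 2 = 11.
Plan A wins the head-to-head 11–2.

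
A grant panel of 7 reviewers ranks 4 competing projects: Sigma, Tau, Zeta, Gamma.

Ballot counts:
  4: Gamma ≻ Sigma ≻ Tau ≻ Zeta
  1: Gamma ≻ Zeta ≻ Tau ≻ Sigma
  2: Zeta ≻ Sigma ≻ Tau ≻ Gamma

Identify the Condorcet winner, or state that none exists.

Head-to-head results (7 reviewers):
Sigma vs Tau: 6 to 1, Sigma.
Sigma vs Zeta: 4 for Sigma, 3 for Zeta — Sigma by 4–3.
Sigma vs Gamma: Sigma is ranked higher on 2 ballots, Gamma on 5. Gamma wins 5–2.
Tau vs Zeta: 4 for Tau, 3 for Zeta — Tau by 4–3.
Tau vs Gamma: Tau is ranked higher on 2 ballots, Gamma on 5. Gamma wins 5–2.
Zeta vs Gamma: Zeta is ranked higher on 2 ballots, Gamma on 5. Gamma wins 5–2.
Gamma defeats every rival head-to-head and is the Condorcet winner.

Gamma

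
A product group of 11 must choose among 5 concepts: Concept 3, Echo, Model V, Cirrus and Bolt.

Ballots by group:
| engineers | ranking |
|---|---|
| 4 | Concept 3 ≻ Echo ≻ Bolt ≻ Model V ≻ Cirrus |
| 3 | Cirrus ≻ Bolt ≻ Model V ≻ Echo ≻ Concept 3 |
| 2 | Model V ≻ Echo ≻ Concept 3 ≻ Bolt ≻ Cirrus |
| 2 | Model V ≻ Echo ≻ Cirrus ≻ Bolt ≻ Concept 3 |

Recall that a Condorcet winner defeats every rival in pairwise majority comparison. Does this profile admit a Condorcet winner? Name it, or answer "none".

none

Head-to-head results (11 engineers):
Concept 3 vs Echo: Concept 3 preferred on 4 ballots; Echo wins 7–4.
Concept 3 vs Model V: Concept 3 is ranked higher on 4 ballots, Model V on 7. Model V wins 7–4.
Concept 3 vs Cirrus: Concept 3 wins 6–5.
Concept 3 vs Bolt: Concept 3 preferred on 4+2 = 6 ballots; Concept 3 wins 6–5.
Echo vs Model V: 4 for Echo, 7 for Model V — Model V by 7–4.
Echo–Cirrus: Echo 8–3.
Echo vs Bolt: Echo preferred on 4+2+2 = 8 ballots; Echo wins 8–3.
Model V vs Cirrus: 8 to 3, Model V.
Model V vs Bolt: Bolt wins 7–4.
Cirrus vs Bolt: Cirrus is ranked higher on 3+2 = 5 ballots, Bolt on 6. Bolt wins 6–5.
No design is unbeaten: Concept 3 loses to Echo; Echo loses to Model V; Model V loses to Bolt; Cirrus loses to Concept 3; Bolt loses to Concept 3. In particular Concept 3 → Bolt → Model V → Concept 3 is a majority cycle — no Condorcet winner exists.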